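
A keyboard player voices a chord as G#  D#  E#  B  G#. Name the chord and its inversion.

E# half-diminished seventh, first inversion

Reducing to letter names: G#, D#, E#, B. These stack in thirds as E#–G#–B–D# — an E# half-diminished seventh chord.
With the third (G#) in the bass, the chord is in first inversion (figured bass 6/5).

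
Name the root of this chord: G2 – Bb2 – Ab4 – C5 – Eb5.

Ab

G, Bb, Ab, C, Eb are the tones of an Ab major ninth chord (Ab–C–Eb–G–Bb), making Ab the root.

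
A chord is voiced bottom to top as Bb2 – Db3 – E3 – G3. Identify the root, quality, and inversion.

E diminished seventh, second inversion

The distinct note names are Bb, Db, E, G. Stacked in thirds they read E–G–Bb–Db, which is a diminished seventh chord on E.
Bb is the fifth of E diminished seventh; fifth in the bass means second inversion (figured bass 4/3).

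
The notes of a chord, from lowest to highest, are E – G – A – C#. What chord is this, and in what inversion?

Reducing to letter names: E, G, A, C#. These stack in thirds as A–C#–E–G — an A dominant seventh chord.
With the fifth (E) in the bass, the chord is in second inversion (figured bass 4/3).

A dominant seventh, second inversion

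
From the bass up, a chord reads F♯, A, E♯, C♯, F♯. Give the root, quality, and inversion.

The distinct note names are F#, A, E#, C#. Stacked in thirds they read F#–A–C#–E#, which is a minor-major seventh chord on F#.
With the root (F#) in the bass, the chord is in root position (figured bass 7).

F# minor-major seventh, root position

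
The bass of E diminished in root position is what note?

E

In root position the root is lowest. For E diminished (E–G–Bb) that is E.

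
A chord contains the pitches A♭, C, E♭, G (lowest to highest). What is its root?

Reordering Ab, C, Eb, G into stacked thirds gives Ab–C–Eb–G; the bottom of that stack, Ab, is the root.

Ab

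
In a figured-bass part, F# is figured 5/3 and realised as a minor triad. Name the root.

The figures 5/3 mean the root of the chord is in the bass. If F# is the root of a minor triad, the root is F# (chord tones F#–A–C#).

F#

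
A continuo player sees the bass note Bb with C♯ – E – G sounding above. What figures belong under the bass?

The notes Bb, C#, E, G stack in thirds as C#–E–G–Bb — a C# diminished seventh chord. The bass Bb is the seventh, so this is third inversion: figured 4/2.

4/2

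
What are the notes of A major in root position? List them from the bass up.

A major is A–C#–E. Root position puts the root (A) in the bass, with the remaining tones above: A, C#, E.

A, C#, E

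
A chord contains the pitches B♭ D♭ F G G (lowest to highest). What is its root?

G

The distinct letter names are Bb, Db, F, G. Arranged as a stack of thirds they read G–Bb–Db–F, so G is the root (a G half-diminished seventh chord).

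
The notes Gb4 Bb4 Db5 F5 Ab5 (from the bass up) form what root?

Reordering Gb, Bb, Db, F, Ab into stacked thirds gives Gb–Bb–Db–F–Ab; the bottom of that stack, Gb, is the root.

Gb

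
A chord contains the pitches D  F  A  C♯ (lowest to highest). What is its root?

The distinct letter names are D, F, A, C#. Arranged as a stack of thirds they read D–F–A–C#, so D is the root (a D minor-major seventh chord).

D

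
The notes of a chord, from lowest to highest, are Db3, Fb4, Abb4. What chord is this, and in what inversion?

Reducing to letter names: Db, Fb, Abb. These stack in thirds as Db–Fb–Abb — a Db diminished triad.
The lowest note is Db, the root of the chord, so this is root position (figured bass 5/3).

Db diminished, root position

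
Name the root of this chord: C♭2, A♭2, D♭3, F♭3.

Reordering Cb, Ab, Db, Fb into stacked thirds gives Db–Fb–Ab–Cb; the bottom of that stack, Db, is the root.

Db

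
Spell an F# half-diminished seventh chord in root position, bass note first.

The chord tones are F#–A–C–E. With the root (F#) lowest for root position: F#, A, C, E.

F#, A, C, E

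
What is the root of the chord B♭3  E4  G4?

E

The distinct letter names are Bb, E, G. Arranged as a stack of thirds they read E–G–Bb, so E is the root (an E diminished triad).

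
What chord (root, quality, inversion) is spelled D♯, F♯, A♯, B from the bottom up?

B major seventh, first inversion

The distinct note names are D#, F#, A#, B. Stacked in thirds they read B–D#–F#–A#, which is a major seventh chord on B.
D# is the third of B major seventh; third in the bass means first inversion (figured bass 6/5).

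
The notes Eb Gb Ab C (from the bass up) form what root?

The distinct letter names are Eb, Gb, Ab, C. Arranged as a stack of thirds they read Ab–C–Eb–Gb, so Ab is the root (an Ab dominant seventh chord).

Ab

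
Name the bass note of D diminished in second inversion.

The fifth of D diminished (D–F–Ab) is Ab; that is the bass in second inversion.

Ab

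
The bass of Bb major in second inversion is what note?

F

Bb major is Bb–D–F. Second inversion places the fifth in the bass: F.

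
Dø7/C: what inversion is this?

Dø7/C means D half-diminished seventh with C in the bass. C is the seventh of D half-diminished seventh (D–F–Ab–C), so this is third inversion.

third inversion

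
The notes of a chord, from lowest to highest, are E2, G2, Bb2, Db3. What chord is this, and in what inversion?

Reducing to letter names: E, G, Bb, Db. These stack in thirds as E–G–Bb–Db — an E diminished seventh chord.
With the root (E) in the bass, the chord is in root position (figured bass 7).

E diminished seventh, root position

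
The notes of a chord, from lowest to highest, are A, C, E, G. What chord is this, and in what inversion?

A minor seventh, root position

The distinct note names are A, C, E, G. Stacked in thirds they read A–C–E–G, which is a minor seventh chord on A.
A is the root of A minor seventh; root in the bass means root position (figured bass 7).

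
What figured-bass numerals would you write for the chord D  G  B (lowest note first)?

The notes D, G, B stack in thirds as G–B–D — a G major triad. The bass D is the fifth, so this is second inversion: figured 6/4.

6/4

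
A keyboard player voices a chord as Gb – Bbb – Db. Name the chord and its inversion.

Reducing to letter names: Gb, Bbb, Db. These stack in thirds as Gb–Bbb–Db — a Gb minor triad.
With the root (Gb) in the bass, the chord is in root position (figured bass 5/3).

Gb minor, root position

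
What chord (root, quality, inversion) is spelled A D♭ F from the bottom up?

Reducing to letter names: A, Db, F. These stack in thirds as Db–F–A — a Db augmented triad.
The lowest note is A, the fifth of the chord, so this is second inversion (figured bass 6/4).

Db augmented, second inversion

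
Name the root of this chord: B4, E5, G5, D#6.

The distinct letter names are B, E, G, D#. Arranged as a stack of thirds they read E–G–B–D#, so E is the root (an E minor-major seventh chord).

E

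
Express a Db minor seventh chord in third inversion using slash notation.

Dbm7/Cb

Third inversion of Db minor seventh has the seventh (Cb) in the bass. As a slash chord: Dbm7/Cb.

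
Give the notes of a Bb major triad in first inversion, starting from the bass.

Spelling Bb major: Bb–D–F. In first inversion the third is bass, giving D, F, Bb from the bottom.

D, F, Bb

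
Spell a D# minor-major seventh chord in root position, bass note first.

D# minor-major seventh is D#–F#–A#–C##. Root position puts the root (D#) in the bass, with the remaining tones above: D#, F#, A#, C##.

D#, F#, A#, C##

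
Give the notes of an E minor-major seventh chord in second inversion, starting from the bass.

Spelling E minor-major seventh: E–G–B–D#. In second inversion the fifth is bass, giving B, D#, E, G from the bottom.

B, D#, E, G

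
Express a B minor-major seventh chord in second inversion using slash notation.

Second inversion of B minor-major seventh has the fifth (F#) in the bass. As a slash chord: Bm(maj7)/F#.

Bm(maj7)/F#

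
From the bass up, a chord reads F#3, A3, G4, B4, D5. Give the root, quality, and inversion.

The pitch classes F#, A, G, B, D arrange in thirds as G–B–D–F#–A: a G major ninth chord.
The lowest note is F#, the seventh of the chord, so this is third inversion.

G major ninth, third inversion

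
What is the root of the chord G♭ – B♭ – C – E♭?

The distinct letter names are Gb, Bb, C, Eb. Arranged as a stack of thirds they read C–Eb–Gb–Bb, so C is the root (a C half-diminished seventh chord).

C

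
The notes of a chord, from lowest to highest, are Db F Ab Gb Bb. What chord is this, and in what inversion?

Gb major ninth, second inversion

Reducing to letter names: Db, F, Ab, Gb, Bb. These stack in thirds as Gb–Bb–Db–F–Ab — a Gb major ninth chord.
The lowest note is Db, the fifth of the chord, so this is second inversion.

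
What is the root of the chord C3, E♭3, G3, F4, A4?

F

The distinct letter names are C, Eb, G, F, A. Arranged as a stack of thirds they read F–A–C–Eb–G, so F is the root (an F dominant ninth chord).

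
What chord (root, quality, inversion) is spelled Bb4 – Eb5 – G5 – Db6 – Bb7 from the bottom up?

Reducing to letter names: Bb, Eb, G, Db. These stack in thirds as Eb–G–Bb–Db — an Eb dominant seventh chord.
The lowest note is Bb, the fifth of the chord, so this is second inversion (figured bass 4/3).

Eb dominant seventh, second inversion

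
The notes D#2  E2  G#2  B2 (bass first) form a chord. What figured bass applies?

4/2

The notes D#, E, G#, B stack in thirds as E–G#–B–D# — an E major seventh chord. The bass D# is the seventh, so this is third inversion: figured 4/2.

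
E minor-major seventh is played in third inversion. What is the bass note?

In third inversion the seventh is lowest. For E minor-major seventh (E–G–B–D#) that is D#.

D#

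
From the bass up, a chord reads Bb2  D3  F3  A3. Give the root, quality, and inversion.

The distinct note names are Bb, D, F, A. Stacked in thirds they read Bb–D–F–A, which is a major seventh chord on Bb.
With the root (Bb) in the bass, the chord is in root position (figured bass 7).

Bb major seventh, root position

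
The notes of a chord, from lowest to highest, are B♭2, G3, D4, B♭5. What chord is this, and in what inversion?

The pitch classes Bb, G, D arrange in thirds as G–Bb–D: a G minor triad.
Bb is the third of G minor; third in the bass means first inversion (figured bass 6).

G minor, first inversion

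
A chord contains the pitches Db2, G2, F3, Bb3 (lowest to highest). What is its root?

G

The distinct letter names are Db, G, F, Bb. Arranged as a stack of thirds they read G–Bb–Db–F, so G is the root (a G half-diminished seventh chord).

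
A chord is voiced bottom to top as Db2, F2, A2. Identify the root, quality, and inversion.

Db augmented, root position

Reducing to letter names: Db, F, A. These stack in thirds as Db–F–A — a Db augmented triad.
With the root (Db) in the bass, the chord is in root position (figured bass 5/3).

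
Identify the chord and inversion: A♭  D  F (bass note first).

The distinct note names are Ab, D, F. Stacked in thirds they read D–F–Ab, which is a diminished triad on D.
The lowest note is Ab, the fifth of the chord, so this is second inversion (figured bass 6/4).

D diminished, second inversion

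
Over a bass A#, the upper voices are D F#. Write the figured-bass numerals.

The notes A#, D, F# stack in thirds as D–F#–A# — a D augmented triad. The bass A# is the fifth, so this is second inversion: figured 6/4.

6/4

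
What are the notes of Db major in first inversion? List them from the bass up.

The chord tones are Db–F–Ab. With the third (F) lowest for first inversion: F, Ab, Db.

F, Ab, Db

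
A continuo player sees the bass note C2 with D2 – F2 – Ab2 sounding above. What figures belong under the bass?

4/2

The notes C, D, F, Ab stack in thirds as D–F–Ab–C — a D half-diminished seventh chord. The bass C is the seventh, so this is third inversion: figured 4/2.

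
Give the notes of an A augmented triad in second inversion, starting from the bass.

E#, A, C#

A augmented is A–C#–E#. Second inversion puts the fifth (E#) in the bass, with the remaining tones above: E#, A, C#.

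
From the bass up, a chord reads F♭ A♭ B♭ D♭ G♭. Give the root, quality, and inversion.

The pitch classes Fb, Ab, Bb, Db, Gb arrange in thirds as Gb–Bb–Db–Fb–Ab: a Gb dominant ninth chord.
Fb is the seventh of Gb dominant ninth; seventh in the bass means third inversion.

Gb dominant ninth, third inversion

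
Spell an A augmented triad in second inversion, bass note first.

E#, A, C#

The chord tones are A–C#–E#. With the fifth (E#) lowest for second inversion: E#, A, C#.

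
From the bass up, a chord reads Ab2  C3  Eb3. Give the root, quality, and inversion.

Reducing to letter names: Ab, C, Eb. These stack in thirds as Ab–C–Eb — an Ab major triad.
The lowest note is Ab, the root of the chord, so this is root position (figured bass 5/3).

Ab major, root position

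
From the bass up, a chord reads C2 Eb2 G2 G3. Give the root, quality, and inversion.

C minor, root position

The pitch classes C, Eb, G arrange in thirds as C–Eb–G: a C minor triad.
The lowest note is C, the root of the chord, so this is root position (figured bass 5/3).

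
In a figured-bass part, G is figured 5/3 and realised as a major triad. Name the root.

G

The figures 5/3 mean the root of the chord is in the bass. If G is the root of a major triad, the root is G (chord tones G–B–D).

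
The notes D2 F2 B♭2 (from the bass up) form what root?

Bb

D, F, Bb are the tones of a Bb major triad (Bb–D–F), making Bb the root.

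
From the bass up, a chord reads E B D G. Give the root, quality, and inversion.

The distinct note names are E, B, D, G. Stacked in thirds they read E–G–B–D, which is a minor seventh chord on E.
With the root (E) in the bass, the chord is in root position (figured bass 7).

E minor seventh, root position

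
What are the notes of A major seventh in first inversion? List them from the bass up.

C#, E, G#, A

A major seventh is A–C#–E–G#. First inversion puts the third (C#) in the bass, with the remaining tones above: C#, E, G#, A.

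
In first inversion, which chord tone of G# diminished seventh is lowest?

G# diminished seventh is G#–B–D–F. First inversion places the third in the bass: B.

B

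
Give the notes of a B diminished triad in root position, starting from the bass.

B, D, F

B diminished is B–D–F. Root position puts the root (B) in the bass, with the remaining tones above: B, D, F.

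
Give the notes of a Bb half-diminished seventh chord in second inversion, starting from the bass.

Fb, Ab, Bb, Db

Bb half-diminished seventh is Bb–Db–Fb–Ab. Second inversion puts the fifth (Fb) in the bass, with the remaining tones above: Fb, Ab, Bb, Db.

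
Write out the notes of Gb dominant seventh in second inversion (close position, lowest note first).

The chord tones are Gb–Bb–Db–Fb. With the fifth (Db) lowest for second inversion: Db, Fb, Gb, Bb.

Db, Fb, Gb, Bb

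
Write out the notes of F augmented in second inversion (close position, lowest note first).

Spelling F augmented: F–A–C#. In second inversion the fifth is bass, giving C#, F, A from the bottom.

C#, F, A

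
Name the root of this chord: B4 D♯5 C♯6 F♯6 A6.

The distinct letter names are B, D#, C#, F#, A. Arranged as a stack of thirds they read B–D#–F#–A–C#, so B is the root (a B dominant ninth chord).

B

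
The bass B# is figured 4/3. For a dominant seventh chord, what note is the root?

E#

The figures 4/3 mean the fifth of the chord is in the bass. If B# is the fifth of a dominant seventh chord, the root is E# (chord tones E#–G##–B#–D#).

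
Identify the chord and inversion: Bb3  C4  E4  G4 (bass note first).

C dominant seventh, third inversion

Reducing to letter names: Bb, C, E, G. These stack in thirds as C–E–G–Bb — a C dominant seventh chord.
The lowest note is Bb, the seventh of the chord, so this is third inversion (figured bass 4/2).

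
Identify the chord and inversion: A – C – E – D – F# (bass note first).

D dominant ninth, second inversion

The distinct note names are A, C, E, D, F#. Stacked in thirds they read D–F#–A–C–E, which is a dominant ninth chord on D.
With the fifth (A) in the bass, the chord is in second inversion.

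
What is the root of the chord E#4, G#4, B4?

The distinct letter names are E#, G#, B. Arranged as a stack of thirds they read E#–G#–B, so E# is the root (an E# diminished triad).

E#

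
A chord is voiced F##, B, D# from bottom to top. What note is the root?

The distinct letter names are F##, B, D#. Arranged as a stack of thirds they read B–D#–F##, so B is the root (a B augmented triad).

B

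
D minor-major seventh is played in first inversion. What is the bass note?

F

The third of D minor-major seventh (D–F–A–C#) is F; that is the bass in first inversion.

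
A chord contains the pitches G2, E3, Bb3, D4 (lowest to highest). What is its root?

Reordering G, E, Bb, D into stacked thirds gives E–G–Bb–D; the bottom of that stack, E, is the root.

E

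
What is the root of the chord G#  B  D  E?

The distinct letter names are G#, B, D, E. Arranged as a stack of thirds they read E–G#–B–D, so E is the root (an E dominant seventh chord).

E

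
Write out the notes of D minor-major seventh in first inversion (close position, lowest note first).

F, A, C#, D

Spelling D minor-major seventh: D–F–A–C#. In first inversion the third is bass, giving F, A, C#, D from the bottom.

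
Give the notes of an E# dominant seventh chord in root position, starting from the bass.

The chord tones are E#–G##–B#–D#. With the root (E#) lowest for root position: E#, G##, B#, D#.

E#, G##, B#, D#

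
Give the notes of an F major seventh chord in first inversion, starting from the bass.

A, C, E, F

F major seventh is F–A–C–E. First inversion puts the third (A) in the bass, with the remaining tones above: A, C, E, F.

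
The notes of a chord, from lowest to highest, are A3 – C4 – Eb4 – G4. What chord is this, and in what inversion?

Reducing to letter names: A, C, Eb, G. These stack in thirds as A–C–Eb–G — an A half-diminished seventh chord.
With the root (A) in the bass, the chord is in root position (figured bass 7).

A half-diminished seventh, root position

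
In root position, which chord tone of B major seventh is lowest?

B major seventh is B–D#–F#–A#. Root position places the root in the bass: B.

B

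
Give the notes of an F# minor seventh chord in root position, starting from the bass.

Spelling F# minor seventh: F#–A–C#–E. In root position the root is bass, giving F#, A, C#, E from the bottom.

F#, A, C#, E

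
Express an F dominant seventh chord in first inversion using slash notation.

F7/A

First inversion of F dominant seventh has the third (A) in the bass. As a slash chord: F7/A.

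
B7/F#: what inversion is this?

second inversion

B7/F# means B dominant seventh with F# in the bass. F# is the fifth of B dominant seventh (B–D#–F#–A), so this is second inversion.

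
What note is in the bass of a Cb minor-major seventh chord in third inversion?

Bb

Cb minor-major seventh is Cb–Ebb–Gb–Bb. Third inversion places the seventh in the bass: Bb.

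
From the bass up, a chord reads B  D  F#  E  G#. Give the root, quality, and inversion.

E dominant ninth, second inversion

The distinct note names are B, D, F#, E, G#. Stacked in thirds they read E–G#–B–D–F#, which is a dominant ninth chord on E.
B is the fifth of E dominant ninth; fifth in the bass means second inversion.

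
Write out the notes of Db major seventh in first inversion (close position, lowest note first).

F, Ab, C, Db

Spelling Db major seventh: Db–F–Ab–C. In first inversion the third is bass, giving F, Ab, C, Db from the bottom.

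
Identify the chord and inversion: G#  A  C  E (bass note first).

A minor-major seventh, third inversion

The pitch classes G#, A, C, E arrange in thirds as A–C–E–G#: an A minor-major seventh chord.
The lowest note is G#, the seventh of the chord, so this is third inversion (figured bass 4/2).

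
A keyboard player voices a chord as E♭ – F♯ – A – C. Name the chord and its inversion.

F# diminished seventh, third inversion

The pitch classes Eb, F#, A, C arrange in thirds as F#–A–C–Eb: an F# diminished seventh chord.
The lowest note is Eb, the seventh of the chord, so this is third inversion (figured bass 4/2).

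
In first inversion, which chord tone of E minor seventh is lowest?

E minor seventh is E–G–B–D. First inversion places the third in the bass: G.

G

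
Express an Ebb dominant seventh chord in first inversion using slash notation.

First inversion of Ebb dominant seventh has the third (Gb) in the bass. As a slash chord: Ebb7/Gb.

Ebb7/Gb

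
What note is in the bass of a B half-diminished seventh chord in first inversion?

D

In first inversion the third is lowest. For B half-diminished seventh (B–D–F–A) that is D.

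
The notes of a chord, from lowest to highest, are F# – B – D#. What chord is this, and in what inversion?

B major, second inversion

The distinct note names are F#, B, D#. Stacked in thirds they read B–D#–F#, which is a major triad on B.
With the fifth (F#) in the bass, the chord is in second inversion (figured bass 6/4).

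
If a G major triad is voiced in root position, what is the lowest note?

G major is G–B–D. Root position places the root in the bass: G.

G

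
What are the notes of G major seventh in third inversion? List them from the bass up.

F#, G, B, D

The chord tones are G–B–D–F#. With the seventh (F#) lowest for third inversion: F#, G, B, D.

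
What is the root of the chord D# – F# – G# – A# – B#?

G#

D#, F#, G#, A#, B# are the tones of a G# dominant ninth chord (G#–B#–D#–F#–A#), making G# the root.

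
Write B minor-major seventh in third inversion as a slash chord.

Third inversion of B minor-major seventh has the seventh (A#) in the bass. As a slash chord: Bm(maj7)/A#.

Bm(maj7)/A#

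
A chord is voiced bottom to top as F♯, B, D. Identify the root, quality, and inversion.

B minor, second inversion

Reducing to letter names: F#, B, D. These stack in thirds as B–D–F# — a B minor triad.
With the fifth (F#) in the bass, the chord is in second inversion (figured bass 6/4).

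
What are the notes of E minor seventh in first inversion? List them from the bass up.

Spelling E minor seventh: E–G–B–D. In first inversion the third is bass, giving G, B, D, E from the bottom.

G, B, D, E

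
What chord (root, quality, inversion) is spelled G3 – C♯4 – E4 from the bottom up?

C# diminished, second inversion

The pitch classes G, C#, E arrange in thirds as C#–E–G: a C# diminished triad.
G is the fifth of C# diminished; fifth in the bass means second inversion (figured bass 6/4).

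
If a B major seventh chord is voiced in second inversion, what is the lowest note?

B major seventh is B–D#–F#–A#. Second inversion places the fifth in the bass: F#.

F#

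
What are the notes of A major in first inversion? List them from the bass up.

The chord tones are A–C#–E. With the third (C#) lowest for first inversion: C#, E, A.

C#, E, A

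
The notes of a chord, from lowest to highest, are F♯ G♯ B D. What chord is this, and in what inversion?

G# half-diminished seventh, third inversion

Reducing to letter names: F#, G#, B, D. These stack in thirds as G#–B–D–F# — a G# half-diminished seventh chord.
F# is the seventh of G# half-diminished seventh; seventh in the bass means third inversion (figured bass 4/2).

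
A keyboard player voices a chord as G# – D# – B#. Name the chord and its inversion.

G# major, root position

Reducing to letter names: G#, D#, B#. These stack in thirds as G#–B#–D# — a G# major triad.
With the root (G#) in the bass, the chord is in root position (figured bass 5/3).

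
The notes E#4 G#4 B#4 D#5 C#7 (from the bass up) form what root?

Reordering E#, G#, B#, D#, C# into stacked thirds gives C#–E#–G#–B#–D#; the bottom of that stack, C#, is the root.

C#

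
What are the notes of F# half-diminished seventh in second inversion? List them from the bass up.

C, E, F#, A

Spelling F# half-diminished seventh: F#–A–C–E. In second inversion the fifth is bass, giving C, E, F#, A from the bottom.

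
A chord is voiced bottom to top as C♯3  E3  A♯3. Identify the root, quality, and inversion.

A# diminished, first inversion

The pitch classes C#, E, A# arrange in thirds as A#–C#–E: an A# diminished triad.
The lowest note is C#, the third of the chord, so this is first inversion (figured bass 6).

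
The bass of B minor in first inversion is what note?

In first inversion the third is lowest. For B minor (B–D–F#) that is D.

D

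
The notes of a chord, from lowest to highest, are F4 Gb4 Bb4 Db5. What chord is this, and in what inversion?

The distinct note names are F, Gb, Bb, Db. Stacked in thirds they read Gb–Bb–Db–F, which is a major seventh chord on Gb.
With the seventh (F) in the bass, the chord is in third inversion (figured bass 4/2).

Gb major seventh, third inversion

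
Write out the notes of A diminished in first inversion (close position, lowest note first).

Spelling A diminished: A–C–Eb. In first inversion the third is bass, giving C, Eb, A from the bottom.

C, Eb, A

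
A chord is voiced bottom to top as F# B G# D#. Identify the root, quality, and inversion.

G# minor seventh, third inversion

Reducing to letter names: F#, B, G#, D#. These stack in thirds as G#–B–D#–F# — a G# minor seventh chord.
With the seventh (F#) in the bass, the chord is in third inversion (figured bass 4/2).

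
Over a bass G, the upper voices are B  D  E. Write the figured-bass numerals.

6/5

The notes G, B, D, E stack in thirds as E–G–B–D — an E minor seventh chord. The bass G is the third, so this is first inversion: figured 6/5.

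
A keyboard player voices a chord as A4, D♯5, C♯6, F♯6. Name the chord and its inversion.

Reducing to letter names: A, D#, C#, F#. These stack in thirds as D#–F#–A–C# — a D# half-diminished seventh chord.
The lowest note is A, the fifth of the chord, so this is second inversion (figured bass 4/3).

D# half-diminished seventh, second inversion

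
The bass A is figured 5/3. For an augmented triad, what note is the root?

The figures 5/3 mean the root of the chord is in the bass. If A is the root of an augmented triad, the root is A (chord tones A–C#–E#).

A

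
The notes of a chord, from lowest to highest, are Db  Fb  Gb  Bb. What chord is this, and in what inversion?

The pitch classes Db, Fb, Gb, Bb arrange in thirds as Gb–Bb–Db–Fb: a Gb dominant seventh chord.
With the fifth (Db) in the bass, the chord is in second inversion (figured bass 4/3).

Gb dominant seventh, second inversion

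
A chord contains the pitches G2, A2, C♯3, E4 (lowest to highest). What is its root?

Reordering G, A, C#, E into stacked thirds gives A–C#–E–G; the bottom of that stack, A, is the root.

A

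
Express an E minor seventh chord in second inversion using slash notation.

Em7/B

Second inversion of E minor seventh has the fifth (B) in the bass. As a slash chord: Em7/B.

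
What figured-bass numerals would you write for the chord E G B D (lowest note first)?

The notes E, G, B, D stack in thirds as E–G–B–D — an E minor seventh chord. The bass E is the root, so this is root position: figured 7.

7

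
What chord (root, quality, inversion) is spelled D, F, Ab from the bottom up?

D diminished, root position

The pitch classes D, F, Ab arrange in thirds as D–F–Ab: a D diminished triad.
The lowest note is D, the root of the chord, so this is root position (figured bass 5/3).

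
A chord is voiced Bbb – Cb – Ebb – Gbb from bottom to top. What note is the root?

Bbb, Cb, Ebb, Gbb are the tones of a Cb half-diminished seventh chord (Cb–Ebb–Gbb–Bbb), making Cb the root.

Cb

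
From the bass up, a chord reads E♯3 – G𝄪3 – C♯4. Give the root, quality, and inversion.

C# augmented, first inversion

The distinct note names are E#, G##, C#. Stacked in thirds they read C#–E#–G##, which is an augmented triad on C#.
E# is the third of C# augmented; third in the bass means first inversion (figured bass 6).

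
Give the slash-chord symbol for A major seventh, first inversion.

Amaj7/C#

First inversion of A major seventh has the third (C#) in the bass. As a slash chord: Amaj7/C#.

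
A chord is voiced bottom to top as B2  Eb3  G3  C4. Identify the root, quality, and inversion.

C minor-major seventh, third inversion

The pitch classes B, Eb, G, C arrange in thirds as C–Eb–G–B: a C minor-major seventh chord.
The lowest note is B, the seventh of the chord, so this is third inversion (figured bass 4/2).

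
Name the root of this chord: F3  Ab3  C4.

F

F, Ab, C are the tones of an F minor triad (F–Ab–C), making F the root.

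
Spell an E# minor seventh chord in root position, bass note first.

E# minor seventh is E#–G#–B#–D#. Root position puts the root (E#) in the bass, with the remaining tones above: E#, G#, B#, D#.

E#, G#, B#, D#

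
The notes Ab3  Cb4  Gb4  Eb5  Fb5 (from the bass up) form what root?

Reordering Ab, Cb, Gb, Eb, Fb into stacked thirds gives Fb–Ab–Cb–Eb–Gb; the bottom of that stack, Fb, is the root.

Fb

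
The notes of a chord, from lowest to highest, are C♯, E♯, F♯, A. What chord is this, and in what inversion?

F# minor-major seventh, second inversion

The distinct note names are C#, E#, F#, A. Stacked in thirds they read F#–A–C#–E#, which is a minor-major seventh chord on F#.
C# is the fifth of F# minor-major seventh; fifth in the bass means second inversion (figured bass 4/3).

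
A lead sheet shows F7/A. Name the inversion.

first inversion

F7/A means F dominant seventh with A in the bass. A is the third of F dominant seventh (F–A–C–Eb), so this is first inversion.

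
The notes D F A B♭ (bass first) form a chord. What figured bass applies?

6/5

The notes D, F, A, Bb stack in thirds as Bb–D–F–A — a Bb major seventh chord. The bass D is the third, so this is first inversion: figured 6/5.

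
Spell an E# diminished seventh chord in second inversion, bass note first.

B, D, E#, G#

Spelling E# diminished seventh: E#–G#–B–D. In second inversion the fifth is bass, giving B, D, E#, G# from the bottom.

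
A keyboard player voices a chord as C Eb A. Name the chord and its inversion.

A diminished, first inversion

The distinct note names are C, Eb, A. Stacked in thirds they read A–C–Eb, which is a diminished triad on A.
With the third (C) in the bass, the chord is in first inversion (figured bass 6).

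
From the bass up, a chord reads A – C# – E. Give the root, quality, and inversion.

A major, root position

The pitch classes A, C#, E arrange in thirds as A–C#–E: an A major triad.
A is the root of A major; root in the bass means root position (figured bass 5/3).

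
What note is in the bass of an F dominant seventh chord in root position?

In root position the root is lowest. For F dominant seventh (F–A–C–Eb) that is F.

F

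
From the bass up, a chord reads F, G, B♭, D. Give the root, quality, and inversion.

G minor seventh, third inversion

The pitch classes F, G, Bb, D arrange in thirds as G–Bb–D–F: a G minor seventh chord.
With the seventh (F) in the bass, the chord is in third inversion (figured bass 4/2).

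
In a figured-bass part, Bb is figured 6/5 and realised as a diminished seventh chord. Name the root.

The figures 6/5 mean the third of the chord is in the bass. If Bb is the third of a diminished seventh chord, the root is G (chord tones G–Bb–Db–Fb).

G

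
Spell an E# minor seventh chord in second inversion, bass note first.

B#, D#, E#, G#

The chord tones are E#–G#–B#–D#. With the fifth (B#) lowest for second inversion: B#, D#, E#, G#.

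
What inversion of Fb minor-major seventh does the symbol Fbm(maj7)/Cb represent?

second inversion

Fbm(maj7)/Cb means Fb minor-major seventh with Cb in the bass. Cb is the fifth of Fb minor-major seventh (Fb–Abb–Cb–Eb), so this is second inversion.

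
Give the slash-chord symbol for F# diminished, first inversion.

First inversion of F# diminished has the third (A) in the bass. As a slash chord: F#dim/A.

F#dim/A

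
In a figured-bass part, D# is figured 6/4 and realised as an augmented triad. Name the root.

The figures 6/4 mean the fifth of the chord is in the bass. If D# is the fifth of an augmented triad, the root is G (chord tones G–B–D#).

G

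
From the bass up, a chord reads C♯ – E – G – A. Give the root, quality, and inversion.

The distinct note names are C#, E, G, A. Stacked in thirds they read A–C#–E–G, which is a dominant seventh chord on A.
With the third (C#) in the bass, the chord is in first inversion (figured bass 6/5).

A dominant seventh, first inversion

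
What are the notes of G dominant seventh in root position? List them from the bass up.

G, B, D, F

G dominant seventh is G–B–D–F. Root position puts the root (G) in the bass, with the remaining tones above: G, B, D, F.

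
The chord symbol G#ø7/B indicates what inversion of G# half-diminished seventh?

G#ø7/B means G# half-diminished seventh with B in the bass. B is the third of G# half-diminished seventh (G#–B–D–F#), so this is first inversion.

first inversion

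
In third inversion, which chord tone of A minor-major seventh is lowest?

A minor-major seventh is A–C–E–G#. Third inversion places the seventh in the bass: G#.

G#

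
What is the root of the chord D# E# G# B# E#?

E#

D#, E#, G#, B# are the tones of an E# minor seventh chord (E#–G#–B#–D#), making E# the root.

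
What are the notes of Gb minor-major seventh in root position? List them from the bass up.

Gb, Bbb, Db, F

The chord tones are Gb–Bbb–Db–F. With the root (Gb) lowest for root position: Gb, Bbb, Db, F.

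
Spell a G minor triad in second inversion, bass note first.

D, G, Bb

G minor is G–Bb–D. Second inversion puts the fifth (D) in the bass, with the remaining tones above: D, G, Bb.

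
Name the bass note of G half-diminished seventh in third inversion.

F

In third inversion the seventh is lowest. For G half-diminished seventh (G–Bb–Db–F) that is F.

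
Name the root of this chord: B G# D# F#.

B, G#, D#, F# are the tones of a G# minor seventh chord (G#–B–D#–F#), making G# the root.

G#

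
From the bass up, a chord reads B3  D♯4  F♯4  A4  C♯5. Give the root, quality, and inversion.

B dominant ninth, root position

Reducing to letter names: B, D#, F#, A, C#. These stack in thirds as B–D#–F#–A–C# — a B dominant ninth chord.
B is the root of B dominant ninth; root in the bass means root position.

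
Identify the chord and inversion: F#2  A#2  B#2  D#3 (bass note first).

Reducing to letter names: F#, A#, B#, D#. These stack in thirds as B#–D#–F#–A# — a B# half-diminished seventh chord.
With the fifth (F#) in the bass, the chord is in second inversion (figured bass 4/3).

B# half-diminished seventh, second inversion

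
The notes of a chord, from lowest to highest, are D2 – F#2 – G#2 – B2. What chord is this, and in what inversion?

G# half-diminished seventh, second inversion

The pitch classes D, F#, G#, B arrange in thirds as G#–B–D–F#: a G# half-diminished seventh chord.
With the fifth (D) in the bass, the chord is in second inversion (figured bass 4/3).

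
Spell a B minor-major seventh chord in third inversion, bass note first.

Spelling B minor-major seventh: B–D–F#–A#. In third inversion the seventh is bass, giving A#, B, D, F# from the bottom.

A#, B, D, F#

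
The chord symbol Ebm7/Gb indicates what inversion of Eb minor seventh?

first inversion

Ebm7/Gb means Eb minor seventh with Gb in the bass. Gb is the third of Eb minor seventh (Eb–Gb–Bb–Db), so this is first inversion.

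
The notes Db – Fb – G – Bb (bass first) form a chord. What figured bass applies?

The notes Db, Fb, G, Bb stack in thirds as G–Bb–Db–Fb — a G diminished seventh chord. The bass Db is the fifth, so this is second inversion: figured 4/3.

4/3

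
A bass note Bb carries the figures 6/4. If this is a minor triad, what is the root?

Eb

The figures 6/4 mean the fifth of the chord is in the bass. If Bb is the fifth of a minor triad, the root is Eb (chord tones Eb–Gb–Bb).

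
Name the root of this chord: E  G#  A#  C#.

A#

Reordering E, G#, A#, C# into stacked thirds gives A#–C#–E–G#; the bottom of that stack, A#, is the root.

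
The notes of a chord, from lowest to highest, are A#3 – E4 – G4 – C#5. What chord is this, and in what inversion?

The pitch classes A#, E, G, C# arrange in thirds as A#–C#–E–G: an A# diminished seventh chord.
The lowest note is A#, the root of the chord, so this is root position (figured bass 7).

A# diminished seventh, root position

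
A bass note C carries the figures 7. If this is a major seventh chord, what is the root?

C

The figures 7 mean the root of the chord is in the bass. If C is the root of a major seventh chord, the root is C (chord tones C–E–G–B).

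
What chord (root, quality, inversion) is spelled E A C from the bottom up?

A minor, second inversion

Reducing to letter names: E, A, C. These stack in thirds as A–C–E — an A minor triad.
The lowest note is E, the fifth of the chord, so this is second inversion (figured bass 6/4).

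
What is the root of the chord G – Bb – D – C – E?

G, Bb, D, C, E are the tones of a C dominant ninth chord (C–E–G–Bb–D), making C the root.

C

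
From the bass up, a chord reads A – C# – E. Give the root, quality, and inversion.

The pitch classes A, C#, E arrange in thirds as A–C#–E: an A major triad.
A is the root of A major; root in the bass means root position (figured bass 5/3).

A major, root position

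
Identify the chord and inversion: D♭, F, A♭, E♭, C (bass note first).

Db major ninth, root position

The distinct note names are Db, F, Ab, Eb, C. Stacked in thirds they read Db–F–Ab–C–Eb, which is a major ninth chord on Db.
With the root (Db) in the bass, the chord is in root position.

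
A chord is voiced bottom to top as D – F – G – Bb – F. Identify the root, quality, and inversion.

The pitch classes D, F, G, Bb arrange in thirds as G–Bb–D–F: a G minor seventh chord.
The lowest note is D, the fifth of the chord, so this is second inversion (figured bass 4/3).

G minor seventh, second inversion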